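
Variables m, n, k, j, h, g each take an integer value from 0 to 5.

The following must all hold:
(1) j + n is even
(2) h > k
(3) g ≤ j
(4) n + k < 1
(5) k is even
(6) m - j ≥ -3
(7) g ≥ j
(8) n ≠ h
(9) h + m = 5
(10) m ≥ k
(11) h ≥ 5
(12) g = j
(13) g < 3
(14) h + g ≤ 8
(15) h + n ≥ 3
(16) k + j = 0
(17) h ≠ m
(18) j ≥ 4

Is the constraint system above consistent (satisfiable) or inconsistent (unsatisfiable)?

From constraint 11: h ≥ 5. From constraints 7 and 18: g ≥ j ≥ 4. Hence h + g ≥ 9. But constraint 14 requires h + g ≤ 8, and 8 < 9. Contradiction.

Unsatisfiable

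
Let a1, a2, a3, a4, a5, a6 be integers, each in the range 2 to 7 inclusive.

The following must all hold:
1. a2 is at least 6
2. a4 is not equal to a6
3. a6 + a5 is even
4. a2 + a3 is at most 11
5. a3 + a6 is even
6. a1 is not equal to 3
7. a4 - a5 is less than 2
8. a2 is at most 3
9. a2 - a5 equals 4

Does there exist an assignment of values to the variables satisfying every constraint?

From constraint 1: a2 ≥ 6. From constraint 8: a2 ≤ 3. But 3 < 6, so no value of a2 works.

Unsatisfiable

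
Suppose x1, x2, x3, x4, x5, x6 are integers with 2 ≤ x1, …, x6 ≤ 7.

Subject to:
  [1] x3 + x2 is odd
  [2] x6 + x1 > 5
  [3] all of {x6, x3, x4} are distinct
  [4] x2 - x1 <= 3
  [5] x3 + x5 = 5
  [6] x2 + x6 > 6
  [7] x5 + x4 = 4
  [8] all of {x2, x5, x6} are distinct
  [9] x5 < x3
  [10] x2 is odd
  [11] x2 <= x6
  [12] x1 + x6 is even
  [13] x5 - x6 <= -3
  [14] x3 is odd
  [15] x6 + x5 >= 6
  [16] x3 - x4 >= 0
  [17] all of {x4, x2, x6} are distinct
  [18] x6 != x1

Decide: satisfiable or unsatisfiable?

Constraint 14 makes x3 odd and constraint 10 makes x2 odd, so x3 + x2 must be even. Constraint 1 says x3 + x2 is odd — contradiction.

Unsatisfiable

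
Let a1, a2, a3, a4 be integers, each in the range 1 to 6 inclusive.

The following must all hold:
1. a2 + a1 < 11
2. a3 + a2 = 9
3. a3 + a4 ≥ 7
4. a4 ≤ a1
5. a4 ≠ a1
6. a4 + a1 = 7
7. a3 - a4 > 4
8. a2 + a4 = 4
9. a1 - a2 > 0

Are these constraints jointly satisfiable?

Take a1 = 6, a2 = 3, a3 = 6, a4 = 1. Then constraint 1: a2 + a1 = 9; constraint 2: a3 + a2 = 9; constraint 3: a3 + a4 = 7, and every other listed constraint is also met.

Satisfiable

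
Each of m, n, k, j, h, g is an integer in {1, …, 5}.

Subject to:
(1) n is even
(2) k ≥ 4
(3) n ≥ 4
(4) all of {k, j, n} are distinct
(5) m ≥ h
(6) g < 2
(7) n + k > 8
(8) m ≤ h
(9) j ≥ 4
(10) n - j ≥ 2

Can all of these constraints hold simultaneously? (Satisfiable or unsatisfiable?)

Constraints 2, 3, and 9 confine each of k, j, n to the 2 values {4, 5} (the domain already gives each ≤ 5).
Constraint 4 requires all 3 of them to be distinct, but only 2 values are available — impossible by the pigeonhole principle.

Unsatisfiable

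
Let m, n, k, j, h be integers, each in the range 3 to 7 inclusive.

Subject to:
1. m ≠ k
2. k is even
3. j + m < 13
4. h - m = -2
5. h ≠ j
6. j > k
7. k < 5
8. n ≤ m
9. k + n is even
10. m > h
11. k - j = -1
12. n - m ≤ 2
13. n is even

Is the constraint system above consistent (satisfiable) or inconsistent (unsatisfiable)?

One satisfying assignment is m = 6, n = 6, k = 4, j = 5, h = 4.
For the less obvious constraints — constraint 3: j + m = 11; constraint 4: h - m = -2 — and the others hold by inspection.

Satisfiable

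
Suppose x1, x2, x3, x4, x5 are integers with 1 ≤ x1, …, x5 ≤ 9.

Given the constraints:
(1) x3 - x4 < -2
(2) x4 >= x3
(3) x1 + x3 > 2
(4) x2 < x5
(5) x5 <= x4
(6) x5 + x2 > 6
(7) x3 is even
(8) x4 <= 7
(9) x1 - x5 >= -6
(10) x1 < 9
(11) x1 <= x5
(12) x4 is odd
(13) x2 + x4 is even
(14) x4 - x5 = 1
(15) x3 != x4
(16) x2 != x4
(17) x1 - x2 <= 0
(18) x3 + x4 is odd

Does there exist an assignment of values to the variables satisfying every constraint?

Satisfiable

Take x1 = 1, x2 = 1, x3 = 2, x4 = 7, x5 = 6. Then constraint 1: x3 - x4 = -5; constraint 3: x1 + x3 = 3; constraint 6: x5 + x2 = 7, and every other listed constraint is also met.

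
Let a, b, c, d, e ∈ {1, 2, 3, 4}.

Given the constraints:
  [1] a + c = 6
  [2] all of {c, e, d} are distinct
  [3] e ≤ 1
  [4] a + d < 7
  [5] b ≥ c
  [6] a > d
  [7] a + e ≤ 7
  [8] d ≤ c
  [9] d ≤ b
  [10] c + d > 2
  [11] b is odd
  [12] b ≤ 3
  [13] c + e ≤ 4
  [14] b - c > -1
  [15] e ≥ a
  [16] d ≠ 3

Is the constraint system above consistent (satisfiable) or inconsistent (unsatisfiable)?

Unsatisfiable

From constraints 3 and 15: a ≤ e ≤ 1. From constraints 5 and 12: c ≤ b ≤ 3. Hence a + c ≤ 4. But constraint 1 requires a + c = 6, and 6 > 4. Contradiction.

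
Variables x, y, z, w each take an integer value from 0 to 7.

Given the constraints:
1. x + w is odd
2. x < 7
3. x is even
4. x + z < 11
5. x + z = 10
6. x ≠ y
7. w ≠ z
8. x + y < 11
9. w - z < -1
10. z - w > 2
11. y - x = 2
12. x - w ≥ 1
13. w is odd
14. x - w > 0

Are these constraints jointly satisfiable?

Try x = 4, y = 6, z = 6, w = 3.
Check constraint 4: x + z = 10; constraint 5: x + z = 10. The remaining constraints are straightforward to verify.

Satisfiable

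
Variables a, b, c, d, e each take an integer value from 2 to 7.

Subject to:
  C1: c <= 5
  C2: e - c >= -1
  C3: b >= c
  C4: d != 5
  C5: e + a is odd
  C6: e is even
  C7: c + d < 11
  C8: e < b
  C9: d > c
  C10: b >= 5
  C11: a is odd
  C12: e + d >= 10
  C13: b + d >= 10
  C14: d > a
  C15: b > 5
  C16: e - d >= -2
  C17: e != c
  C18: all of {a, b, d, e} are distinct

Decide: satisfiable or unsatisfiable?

Setting (a, b, c, d, e) = (5, 7, 2, 6, 4) satisfies everything: constraint 2: e - c = 2; constraint 7: c + d = 8; constraint 12: e + d = 10, and the others follow.

Satisfiable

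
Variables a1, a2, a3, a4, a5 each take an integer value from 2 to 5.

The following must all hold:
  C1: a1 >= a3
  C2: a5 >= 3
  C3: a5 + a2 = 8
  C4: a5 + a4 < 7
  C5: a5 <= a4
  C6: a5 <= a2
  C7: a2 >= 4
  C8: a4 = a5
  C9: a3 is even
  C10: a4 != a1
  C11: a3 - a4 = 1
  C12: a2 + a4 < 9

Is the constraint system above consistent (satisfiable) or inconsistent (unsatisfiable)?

Satisfiable

One satisfying assignment is a1 = 5, a2 = 5, a3 = 4, a4 = 3, a5 = 3.
For the less obvious constraints — constraint 3: a5 + a2 = 8; constraint 4: a5 + a4 = 6 — and the others hold by inspection.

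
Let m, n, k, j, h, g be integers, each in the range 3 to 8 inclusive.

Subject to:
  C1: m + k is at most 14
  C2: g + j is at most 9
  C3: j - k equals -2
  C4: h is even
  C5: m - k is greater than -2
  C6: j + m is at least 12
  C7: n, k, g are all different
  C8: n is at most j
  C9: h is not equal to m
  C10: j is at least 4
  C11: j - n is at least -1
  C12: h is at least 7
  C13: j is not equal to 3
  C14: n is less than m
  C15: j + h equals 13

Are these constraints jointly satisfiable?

Satisfiable

Take m = 7, n = 5, k = 7, j = 5, h = 8, g = 4. Then constraint 1: m + k = 14; constraint 2: g + j = 9; constraint 3: j - k = -2, and every other listed constraint is also met.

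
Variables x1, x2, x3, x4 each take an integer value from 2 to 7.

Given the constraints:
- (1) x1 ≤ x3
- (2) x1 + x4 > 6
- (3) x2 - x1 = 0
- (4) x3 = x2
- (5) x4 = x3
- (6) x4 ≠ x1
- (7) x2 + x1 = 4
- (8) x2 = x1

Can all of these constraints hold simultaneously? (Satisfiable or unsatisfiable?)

Unsatisfiable

From constraints 4, 5, and 8, x4 = x3 = x2 = x1, so x4 = x1. But constraint 6 says x4 ≠ x1. Contradiction.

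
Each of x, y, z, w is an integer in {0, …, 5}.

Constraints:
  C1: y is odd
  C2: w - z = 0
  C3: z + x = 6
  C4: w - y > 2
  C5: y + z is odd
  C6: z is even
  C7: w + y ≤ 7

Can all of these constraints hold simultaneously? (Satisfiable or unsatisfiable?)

Satisfiable

Try x = 2, y = 1, z = 4, w = 4.
Check constraint 2: w - z = 0; constraint 3: z + x = 6. The remaining constraints are straightforward to verify.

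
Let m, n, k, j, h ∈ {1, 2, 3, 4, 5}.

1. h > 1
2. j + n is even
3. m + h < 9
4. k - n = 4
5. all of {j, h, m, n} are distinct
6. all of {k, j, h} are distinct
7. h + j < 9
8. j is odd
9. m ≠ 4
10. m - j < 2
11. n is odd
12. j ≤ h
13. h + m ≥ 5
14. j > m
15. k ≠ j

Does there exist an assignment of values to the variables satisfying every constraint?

Take m = 2, n = 1, k = 5, j = 3, h = 4. Then constraint 3: m + h = 6; constraint 4: k - n = 4, and every other listed constraint is also met.

Satisfiable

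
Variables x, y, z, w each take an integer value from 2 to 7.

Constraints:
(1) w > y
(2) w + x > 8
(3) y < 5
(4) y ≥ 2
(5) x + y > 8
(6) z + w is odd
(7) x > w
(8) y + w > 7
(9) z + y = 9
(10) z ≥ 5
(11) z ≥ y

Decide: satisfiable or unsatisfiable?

Satisfiable

Try x = 6, y = 3, z = 6, w = 5.
Check constraint 2: w + x = 11; constraint 5: x + y = 9. The remaining constraints are straightforward to verify.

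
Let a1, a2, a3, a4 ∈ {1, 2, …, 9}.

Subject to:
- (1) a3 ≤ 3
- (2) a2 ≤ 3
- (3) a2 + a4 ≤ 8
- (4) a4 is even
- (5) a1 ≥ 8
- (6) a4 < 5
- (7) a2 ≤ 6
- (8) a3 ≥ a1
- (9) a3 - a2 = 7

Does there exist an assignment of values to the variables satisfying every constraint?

Unsatisfiable

From constraints 5 and 8: a3 ≥ a1 and a1 ≥ 8, so a3 ≥ 8. From constraint 1: a3 ≤ 3. But 3 < 8, so no value of a3 works.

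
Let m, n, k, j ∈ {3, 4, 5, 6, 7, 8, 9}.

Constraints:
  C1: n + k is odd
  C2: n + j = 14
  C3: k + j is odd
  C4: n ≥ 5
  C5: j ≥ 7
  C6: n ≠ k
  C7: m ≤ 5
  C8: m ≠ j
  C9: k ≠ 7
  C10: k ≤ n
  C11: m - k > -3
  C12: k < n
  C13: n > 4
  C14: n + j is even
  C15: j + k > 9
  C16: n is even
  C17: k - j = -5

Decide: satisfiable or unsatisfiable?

One satisfying assignment is m = 3, n = 6, k = 3, j = 8.
For the less obvious constraints — constraint 2: n + j = 14; constraint 11: m - k = 0 — and the others hold by inspection.

Satisfiable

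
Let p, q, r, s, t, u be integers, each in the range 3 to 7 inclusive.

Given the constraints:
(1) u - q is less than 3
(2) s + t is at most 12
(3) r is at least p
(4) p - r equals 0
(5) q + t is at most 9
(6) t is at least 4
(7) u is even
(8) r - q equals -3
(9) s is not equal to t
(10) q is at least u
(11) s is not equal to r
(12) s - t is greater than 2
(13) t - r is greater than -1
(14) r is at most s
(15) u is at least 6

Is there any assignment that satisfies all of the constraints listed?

Unsatisfiable

From constraints 10 and 15: q ≥ u ≥ 6. From constraint 6: t ≥ 4. Hence q + t ≥ 10. But constraint 5 requires q + t ≤ 9, and 9 < 10. Contradiction.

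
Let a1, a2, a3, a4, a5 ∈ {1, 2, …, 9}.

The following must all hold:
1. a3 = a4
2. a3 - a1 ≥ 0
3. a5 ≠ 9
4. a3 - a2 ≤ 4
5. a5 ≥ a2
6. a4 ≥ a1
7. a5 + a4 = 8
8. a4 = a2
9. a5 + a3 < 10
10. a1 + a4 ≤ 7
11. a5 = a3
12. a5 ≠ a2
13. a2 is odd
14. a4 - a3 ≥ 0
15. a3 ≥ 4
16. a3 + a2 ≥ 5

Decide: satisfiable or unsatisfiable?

Unsatisfiable

From constraints 1, 8, and 11, a5 = a3 = a4 = a2, so a5 = a2. But constraint 12 says a5 ≠ a2. Contradiction.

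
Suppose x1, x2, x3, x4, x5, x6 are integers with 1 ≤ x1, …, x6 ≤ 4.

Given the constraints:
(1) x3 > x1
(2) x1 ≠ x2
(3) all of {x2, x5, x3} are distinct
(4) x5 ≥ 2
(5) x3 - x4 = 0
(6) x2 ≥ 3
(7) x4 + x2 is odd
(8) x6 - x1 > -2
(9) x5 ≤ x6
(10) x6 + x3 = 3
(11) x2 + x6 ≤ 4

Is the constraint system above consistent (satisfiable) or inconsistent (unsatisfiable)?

Unsatisfiable

From constraint 6: x2 ≥ 3. From constraints 4 and 9: x6 ≥ x5 ≥ 2. Hence x2 + x6 ≥ 5. But constraint 11 requires x2 + x6 ≤ 4, and 4 < 5. Contradiction.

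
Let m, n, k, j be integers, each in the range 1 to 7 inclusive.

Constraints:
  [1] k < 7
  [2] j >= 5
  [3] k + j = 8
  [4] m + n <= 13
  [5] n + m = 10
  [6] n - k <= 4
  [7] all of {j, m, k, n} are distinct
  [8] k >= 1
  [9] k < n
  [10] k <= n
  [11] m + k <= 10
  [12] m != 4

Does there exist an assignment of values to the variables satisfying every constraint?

Setting (m, n, k, j) = (7, 3, 2, 6) satisfies everything: constraint 3: k + j = 8; constraint 4: m + n = 10; constraint 5: n + m = 10, and the others follow.

Satisfiable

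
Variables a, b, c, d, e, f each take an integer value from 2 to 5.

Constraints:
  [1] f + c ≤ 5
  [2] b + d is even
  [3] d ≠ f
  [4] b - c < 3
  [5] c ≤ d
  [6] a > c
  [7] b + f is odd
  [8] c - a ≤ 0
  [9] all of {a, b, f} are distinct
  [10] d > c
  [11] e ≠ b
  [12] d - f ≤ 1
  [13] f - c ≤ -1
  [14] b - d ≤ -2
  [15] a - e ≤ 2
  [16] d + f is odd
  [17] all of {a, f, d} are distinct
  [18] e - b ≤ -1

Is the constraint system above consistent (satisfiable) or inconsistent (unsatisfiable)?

Constraints 8, 12, 13, 14, 15, and 18 give d − b ≥ 2, b − e ≥ 1, e − a ≥ -2, a − c ≥ 0, c − f ≥ 1, f − d ≥ -1.
Adding all 6 inequalities: the left sides telescope to 0, and the right sides sum to 2 + 1 + (-2) + 0 + 1 + (-1) = 1. So 0 ≥ 1, which is false.

Unsatisfiable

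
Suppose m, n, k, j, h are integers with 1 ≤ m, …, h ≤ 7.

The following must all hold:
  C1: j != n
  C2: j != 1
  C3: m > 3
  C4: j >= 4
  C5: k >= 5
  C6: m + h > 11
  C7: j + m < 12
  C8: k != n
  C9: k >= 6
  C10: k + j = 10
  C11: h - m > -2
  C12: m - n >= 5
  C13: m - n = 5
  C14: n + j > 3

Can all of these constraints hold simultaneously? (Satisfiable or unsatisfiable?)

Setting (m, n, k, j, h) = (7, 2, 6, 4, 7) satisfies everything: constraint 6: m + h = 14; constraint 7: j + m = 11; constraint 10: k + j = 10, and the others follow.

Satisfiable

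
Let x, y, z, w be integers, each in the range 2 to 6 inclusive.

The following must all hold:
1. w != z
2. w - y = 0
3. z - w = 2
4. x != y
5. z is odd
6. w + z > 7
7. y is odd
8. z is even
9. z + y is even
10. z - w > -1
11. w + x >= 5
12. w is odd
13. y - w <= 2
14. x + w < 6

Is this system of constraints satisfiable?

Unsatisfiable

Constraint 8 makes z even and constraint 7 makes y odd, so z + y must be odd. Constraint 9 says z + y is even — contradiction.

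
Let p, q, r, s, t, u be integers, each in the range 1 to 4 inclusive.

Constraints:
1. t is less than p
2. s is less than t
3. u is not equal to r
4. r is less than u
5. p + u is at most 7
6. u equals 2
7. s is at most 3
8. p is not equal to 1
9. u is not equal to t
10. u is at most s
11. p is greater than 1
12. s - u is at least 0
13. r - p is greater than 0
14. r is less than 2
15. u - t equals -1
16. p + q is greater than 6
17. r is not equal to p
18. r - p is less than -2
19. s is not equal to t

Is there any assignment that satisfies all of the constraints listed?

Unsatisfiable

Constraints 1, 2, 4, 10, and 13 give u ≤ s, s < t, t < p, p < r, r < u. Chaining: u ≤ s < t < p < r < u, which forces u < u — impossible.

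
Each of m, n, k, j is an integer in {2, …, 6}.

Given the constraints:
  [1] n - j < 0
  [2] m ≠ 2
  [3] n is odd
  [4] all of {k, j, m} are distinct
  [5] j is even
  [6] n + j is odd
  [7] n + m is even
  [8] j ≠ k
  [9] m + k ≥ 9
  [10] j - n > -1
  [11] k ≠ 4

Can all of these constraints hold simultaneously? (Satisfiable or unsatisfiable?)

Satisfiable

Take m = 5, n = 3, k = 6, j = 4. Then constraint 1: n - j = -1; constraint 9: m + k = 11, and every other listed constraint is also met.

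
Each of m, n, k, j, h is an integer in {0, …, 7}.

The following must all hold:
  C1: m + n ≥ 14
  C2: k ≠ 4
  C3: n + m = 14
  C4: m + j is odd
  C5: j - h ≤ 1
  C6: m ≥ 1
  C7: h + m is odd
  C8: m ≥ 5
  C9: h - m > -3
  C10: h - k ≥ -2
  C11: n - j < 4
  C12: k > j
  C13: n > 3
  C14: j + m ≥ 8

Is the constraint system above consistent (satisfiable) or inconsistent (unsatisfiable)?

One satisfying assignment is m = 7, n = 7, k = 6, j = 4, h = 6.
For the less obvious constraints — constraint 1: m + n = 14; constraint 3: n + m = 14 — and the others hold by inspection.

Satisfiable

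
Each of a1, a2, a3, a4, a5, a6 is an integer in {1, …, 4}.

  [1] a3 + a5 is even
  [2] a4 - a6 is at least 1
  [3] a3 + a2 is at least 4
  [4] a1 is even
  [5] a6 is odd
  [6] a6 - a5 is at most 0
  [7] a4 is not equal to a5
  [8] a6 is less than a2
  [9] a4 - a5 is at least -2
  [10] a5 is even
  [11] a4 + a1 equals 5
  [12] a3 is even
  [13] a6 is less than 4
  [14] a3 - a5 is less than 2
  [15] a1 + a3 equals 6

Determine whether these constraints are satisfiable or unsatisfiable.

One satisfying assignment is a1 = 2, a2 = 2, a3 = 4, a4 = 3, a5 = 4, a6 = 1.
For the less obvious constraints — constraint 2: a4 - a6 = 2; constraint 3: a3 + a2 = 6 — and the others hold by inspection.

Satisfiable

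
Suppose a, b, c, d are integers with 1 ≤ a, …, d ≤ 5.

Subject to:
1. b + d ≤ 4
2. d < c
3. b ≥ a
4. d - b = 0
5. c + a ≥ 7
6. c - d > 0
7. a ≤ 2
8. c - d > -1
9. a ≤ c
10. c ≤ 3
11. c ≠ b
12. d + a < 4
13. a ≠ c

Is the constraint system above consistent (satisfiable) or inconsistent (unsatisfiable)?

From constraint 10: c ≤ 3. From constraint 7: a ≤ 2. Hence c + a ≤ 5. But constraint 5 requires c + a ≥ 7, and 7 > 5. Contradiction.

Unsatisfiable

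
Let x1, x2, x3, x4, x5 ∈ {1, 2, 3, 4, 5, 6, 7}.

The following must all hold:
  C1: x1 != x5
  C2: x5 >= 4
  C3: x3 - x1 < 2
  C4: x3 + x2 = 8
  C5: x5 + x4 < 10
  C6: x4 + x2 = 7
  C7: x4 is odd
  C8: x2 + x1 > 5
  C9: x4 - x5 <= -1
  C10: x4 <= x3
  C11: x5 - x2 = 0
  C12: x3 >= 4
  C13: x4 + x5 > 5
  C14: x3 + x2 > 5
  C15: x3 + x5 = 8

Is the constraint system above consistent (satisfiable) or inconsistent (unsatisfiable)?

Try x1 = 3, x2 = 4, x3 = 4, x4 = 3, x5 = 4.
Check constraint 3: x3 - x1 = 1; constraint 4: x3 + x2 = 8; constraint 5: x5 + x4 = 7. The remaining constraints are straightforward to verify.

Satisfiable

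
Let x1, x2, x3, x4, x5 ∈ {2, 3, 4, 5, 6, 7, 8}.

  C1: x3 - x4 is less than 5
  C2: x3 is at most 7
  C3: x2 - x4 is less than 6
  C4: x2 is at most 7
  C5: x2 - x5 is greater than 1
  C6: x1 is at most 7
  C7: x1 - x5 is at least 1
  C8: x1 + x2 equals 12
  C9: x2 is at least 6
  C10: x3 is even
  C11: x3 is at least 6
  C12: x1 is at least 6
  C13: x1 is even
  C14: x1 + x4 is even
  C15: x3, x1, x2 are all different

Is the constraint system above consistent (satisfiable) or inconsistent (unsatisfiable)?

Constraints 2, 4, 6, 9, 11, and 12 confine each of x3, x1, x2 to the 2 values {6, 7}.
Constraint 15 requires all 3 of them to be distinct, but only 2 values are available — impossible by the pigeonhole principle.

Unsatisfiable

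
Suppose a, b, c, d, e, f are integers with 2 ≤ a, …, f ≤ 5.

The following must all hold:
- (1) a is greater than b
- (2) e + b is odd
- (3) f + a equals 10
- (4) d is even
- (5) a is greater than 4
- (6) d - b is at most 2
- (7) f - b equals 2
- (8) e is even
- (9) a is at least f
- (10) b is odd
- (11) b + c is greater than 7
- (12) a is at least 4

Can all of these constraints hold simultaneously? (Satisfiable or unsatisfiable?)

Satisfiable

The assignment a = 5, b = 3, c = 5, d = 2, e = 2, f = 5 works:
  constraint 3 holds since f + a = 10.
  constraint 6 holds since d - b = -1.
The rest check out directly.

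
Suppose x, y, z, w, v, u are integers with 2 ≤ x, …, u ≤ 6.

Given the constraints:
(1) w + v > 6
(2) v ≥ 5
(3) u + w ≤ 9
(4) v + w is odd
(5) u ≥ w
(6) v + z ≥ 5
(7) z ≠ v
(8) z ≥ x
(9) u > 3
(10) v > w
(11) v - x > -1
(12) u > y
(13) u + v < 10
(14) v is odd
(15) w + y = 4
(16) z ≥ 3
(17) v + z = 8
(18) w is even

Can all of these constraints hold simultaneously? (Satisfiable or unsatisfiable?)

One satisfying assignment is x = 3, y = 2, z = 3, w = 2, v = 5, u = 4.
For the less obvious constraints — constraint 1: w + v = 7; constraint 3: u + w = 6 — and the others hold by inspection.

Satisfiable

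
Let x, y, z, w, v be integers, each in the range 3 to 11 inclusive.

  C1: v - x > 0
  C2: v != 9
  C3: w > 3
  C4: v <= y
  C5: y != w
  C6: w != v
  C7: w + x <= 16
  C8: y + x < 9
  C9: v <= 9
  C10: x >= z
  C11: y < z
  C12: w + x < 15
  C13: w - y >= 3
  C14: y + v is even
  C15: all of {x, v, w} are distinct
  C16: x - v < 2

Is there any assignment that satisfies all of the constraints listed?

Unsatisfiable

Constraints 1, 4, 10, and 11 give z ≤ x, x < v, v ≤ y, y < z. Chaining: z ≤ x < v ≤ y < z, which forces z < z — impossible.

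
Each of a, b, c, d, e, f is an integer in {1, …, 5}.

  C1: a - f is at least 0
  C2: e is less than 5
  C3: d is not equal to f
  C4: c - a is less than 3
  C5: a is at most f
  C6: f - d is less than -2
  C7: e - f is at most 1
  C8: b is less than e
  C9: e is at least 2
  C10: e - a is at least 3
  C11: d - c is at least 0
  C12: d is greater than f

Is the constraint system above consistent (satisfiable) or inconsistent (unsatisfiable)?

Constraints 1, 7, and 10 give f − e ≥ -1, e − a ≥ 3, a − f ≥ 0.
Adding all 3 inequalities: the left sides telescope to 0, and the right sides sum to (-1) + 3 + 0 = 2. So 0 ≥ 2, which is false.

Unsatisfiable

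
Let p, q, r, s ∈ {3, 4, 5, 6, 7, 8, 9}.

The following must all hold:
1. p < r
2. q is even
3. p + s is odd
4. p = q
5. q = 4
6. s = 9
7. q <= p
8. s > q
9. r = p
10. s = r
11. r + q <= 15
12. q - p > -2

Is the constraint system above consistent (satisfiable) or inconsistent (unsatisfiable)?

Constraint 6 fixes s = 9 and constraint 5 fixes q = 4. Constraints 4, 9, and 10 give s = r = p = q, so s = q. But 9 ≠ 4 — contradiction.

Unsatisfiable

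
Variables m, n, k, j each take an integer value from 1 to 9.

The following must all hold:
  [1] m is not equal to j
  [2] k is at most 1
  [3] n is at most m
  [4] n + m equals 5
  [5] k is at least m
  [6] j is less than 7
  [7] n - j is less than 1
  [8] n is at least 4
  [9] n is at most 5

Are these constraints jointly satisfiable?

Unsatisfiable

From constraints 3 and 8: m ≥ n and n ≥ 4, so m ≥ 4. From constraints 2 and 5: m ≤ k and k ≤ 1, so m ≤ 1. But 1 < 4, so no value of m works.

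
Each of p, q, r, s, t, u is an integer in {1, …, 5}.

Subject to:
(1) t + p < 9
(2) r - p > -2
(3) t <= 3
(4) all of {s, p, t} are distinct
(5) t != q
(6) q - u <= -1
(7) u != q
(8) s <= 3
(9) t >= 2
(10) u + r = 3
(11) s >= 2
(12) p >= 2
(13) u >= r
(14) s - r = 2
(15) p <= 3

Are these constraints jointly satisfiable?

Constraints 3, 8, 9, 11, 12, and 15 confine each of s, p, t to the 2 values {2, 3}.
Constraint 4 requires all 3 of them to be distinct, but only 2 values are available — impossible by the pigeonhole principle.

Unsatisfiable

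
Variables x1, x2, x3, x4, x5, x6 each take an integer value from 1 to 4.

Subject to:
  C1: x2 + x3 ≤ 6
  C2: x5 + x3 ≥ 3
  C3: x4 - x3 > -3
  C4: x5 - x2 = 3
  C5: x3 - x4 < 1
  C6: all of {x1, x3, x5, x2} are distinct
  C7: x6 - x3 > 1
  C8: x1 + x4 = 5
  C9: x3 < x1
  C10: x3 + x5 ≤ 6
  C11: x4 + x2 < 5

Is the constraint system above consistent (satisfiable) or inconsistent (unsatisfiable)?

The assignment x1 = 3, x2 = 1, x3 = 2, x4 = 2, x5 = 4, x6 = 4 works:
  constraint 1 holds since x2 + x3 = 3.
  constraint 2 holds since x5 + x3 = 6.
  constraint 3 holds since x4 - x3 = 0.
The rest check out directly.

Satisfiable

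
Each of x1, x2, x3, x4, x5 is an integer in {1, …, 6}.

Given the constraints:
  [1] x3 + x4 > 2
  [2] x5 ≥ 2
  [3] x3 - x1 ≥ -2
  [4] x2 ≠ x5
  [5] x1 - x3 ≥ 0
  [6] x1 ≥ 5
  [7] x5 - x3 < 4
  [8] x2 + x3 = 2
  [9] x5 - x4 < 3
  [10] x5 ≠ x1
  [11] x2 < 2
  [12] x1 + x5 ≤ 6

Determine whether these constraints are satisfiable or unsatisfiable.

Unsatisfiable

From constraint 6: x1 ≥ 5. From constraint 2: x5 ≥ 2. Hence x1 + x5 ≥ 7. But constraint 12 requires x1 + x5 ≤ 6, and 6 < 7. Contradiction.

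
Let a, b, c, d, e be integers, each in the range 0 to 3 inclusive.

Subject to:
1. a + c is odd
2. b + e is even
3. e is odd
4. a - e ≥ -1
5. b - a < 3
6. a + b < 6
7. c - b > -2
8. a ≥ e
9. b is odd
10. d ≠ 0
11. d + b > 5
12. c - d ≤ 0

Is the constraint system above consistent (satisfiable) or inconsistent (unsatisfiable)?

Setting (a, b, c, d, e) = (1, 3, 2, 3, 1) satisfies everything: constraint 4: a - e = 0; constraint 5: b - a = 2; constraint 6: a + b = 4, and the others follow.

Satisfiable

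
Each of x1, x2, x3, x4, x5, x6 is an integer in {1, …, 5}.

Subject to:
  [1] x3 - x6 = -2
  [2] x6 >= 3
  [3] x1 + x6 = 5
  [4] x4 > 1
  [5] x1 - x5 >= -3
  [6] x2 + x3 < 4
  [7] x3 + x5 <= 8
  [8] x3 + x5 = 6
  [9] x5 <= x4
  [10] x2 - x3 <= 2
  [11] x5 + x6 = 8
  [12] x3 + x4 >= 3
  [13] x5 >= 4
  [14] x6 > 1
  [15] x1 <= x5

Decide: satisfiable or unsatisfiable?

Satisfiable

Setting (x1, x2, x3, x4, x5, x6) = (2, 1, 1, 5, 5, 3) satisfies everything: constraint 1: x3 - x6 = -2; constraint 3: x1 + x6 = 5, and the others follow.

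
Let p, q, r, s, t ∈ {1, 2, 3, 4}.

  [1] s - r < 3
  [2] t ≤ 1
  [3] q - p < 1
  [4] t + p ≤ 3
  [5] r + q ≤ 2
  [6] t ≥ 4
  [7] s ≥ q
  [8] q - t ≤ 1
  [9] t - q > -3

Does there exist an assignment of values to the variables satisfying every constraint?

From constraint 6: t ≥ 4. From constraint 2: t ≤ 1. But 1 < 4, so no value of t works.

Unsatisfiable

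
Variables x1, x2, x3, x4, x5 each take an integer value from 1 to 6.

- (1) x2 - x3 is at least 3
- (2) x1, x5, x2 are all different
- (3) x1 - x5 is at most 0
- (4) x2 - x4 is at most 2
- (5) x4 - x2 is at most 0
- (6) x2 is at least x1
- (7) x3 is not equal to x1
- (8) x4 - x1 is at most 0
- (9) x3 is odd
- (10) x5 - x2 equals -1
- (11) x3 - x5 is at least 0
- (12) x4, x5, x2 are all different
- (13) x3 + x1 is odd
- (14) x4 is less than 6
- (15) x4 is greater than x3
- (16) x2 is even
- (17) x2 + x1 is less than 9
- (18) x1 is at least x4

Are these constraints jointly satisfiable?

Constraints 1, 3, 4, 8, and 11 give x5 − x1 ≥ 0, x1 − x4 ≥ 0, x4 − x2 ≥ -2, x2 − x3 ≥ 3, x3 − x5 ≥ 0.
Adding all 5 inequalities: the left sides telescope to 0, and the right sides sum to 0 + 0 + (-2) + 3 + 0 = 1. So 0 ≥ 1, which is false.

Unsatisfiable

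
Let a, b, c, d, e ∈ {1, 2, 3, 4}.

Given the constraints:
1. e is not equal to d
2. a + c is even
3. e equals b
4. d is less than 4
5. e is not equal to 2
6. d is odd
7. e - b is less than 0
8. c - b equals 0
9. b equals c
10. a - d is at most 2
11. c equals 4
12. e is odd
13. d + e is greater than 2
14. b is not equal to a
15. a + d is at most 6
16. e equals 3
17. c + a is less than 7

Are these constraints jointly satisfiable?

Constraint 16 fixes e = 3 and constraint 11 fixes c = 4. Constraints 3 and 9 give e = b = c, so e = c. But 3 ≠ 4 — contradiction.

Unsatisfiable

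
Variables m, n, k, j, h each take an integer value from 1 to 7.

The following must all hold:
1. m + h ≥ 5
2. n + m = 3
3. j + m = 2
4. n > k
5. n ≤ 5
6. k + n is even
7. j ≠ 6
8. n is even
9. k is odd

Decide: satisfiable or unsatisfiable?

Unsatisfiable

Constraint 9 makes k odd and constraint 8 makes n even, so k + n must be odd. Constraint 6 says k + n is even — contradiction.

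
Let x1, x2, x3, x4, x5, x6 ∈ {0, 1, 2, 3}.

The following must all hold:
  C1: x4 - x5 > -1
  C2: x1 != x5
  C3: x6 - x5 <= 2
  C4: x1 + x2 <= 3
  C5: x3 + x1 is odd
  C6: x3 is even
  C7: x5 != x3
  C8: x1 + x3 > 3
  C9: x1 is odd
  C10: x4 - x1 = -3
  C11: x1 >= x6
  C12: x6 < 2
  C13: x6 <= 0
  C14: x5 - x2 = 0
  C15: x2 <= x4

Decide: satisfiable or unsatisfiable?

Satisfiable

Take x1 = 3, x2 = 0, x3 = 2, x4 = 0, x5 = 0, x6 = 0. Then constraint 1: x4 - x5 = 0; constraint 3: x6 - x5 = 0, and every other listed constraint is also met.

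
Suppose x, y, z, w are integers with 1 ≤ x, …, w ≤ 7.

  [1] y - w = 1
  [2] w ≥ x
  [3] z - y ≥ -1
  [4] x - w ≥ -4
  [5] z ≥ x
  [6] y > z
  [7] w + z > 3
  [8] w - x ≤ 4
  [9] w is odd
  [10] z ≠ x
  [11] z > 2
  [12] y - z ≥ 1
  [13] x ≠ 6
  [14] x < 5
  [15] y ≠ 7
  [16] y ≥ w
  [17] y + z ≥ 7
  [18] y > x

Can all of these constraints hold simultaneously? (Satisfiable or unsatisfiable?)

The assignment x = 2, y = 4, z = 3, w = 3 works:
  constraint 1 holds since y - w = 1.
  constraint 3 holds since z - y = -1.
  constraint 4 holds since x - w = -1.
The rest check out directly.

Satisfiable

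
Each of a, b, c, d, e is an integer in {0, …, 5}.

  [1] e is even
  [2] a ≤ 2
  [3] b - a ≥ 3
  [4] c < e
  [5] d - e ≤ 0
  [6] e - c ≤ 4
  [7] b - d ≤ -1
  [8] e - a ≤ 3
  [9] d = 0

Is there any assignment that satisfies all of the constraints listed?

Constraints 3, 5, 7, and 8 give e − d ≥ 0, d − b ≥ 1, b − a ≥ 3, a − e ≥ -3.
Adding all 4 inequalities: the left sides telescope to 0, and the right sides sum to 0 + 1 + 3 + (-3) = 1. So 0 ≥ 1, which is false.

Unsatisfiable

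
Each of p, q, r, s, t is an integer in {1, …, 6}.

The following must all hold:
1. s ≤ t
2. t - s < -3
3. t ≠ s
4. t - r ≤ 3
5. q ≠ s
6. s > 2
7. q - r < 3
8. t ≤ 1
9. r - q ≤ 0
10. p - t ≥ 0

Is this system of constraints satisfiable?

From constraint 6: s ≥ 3. From constraints 1 and 8: s ≤ t and t ≤ 1, so s ≤ 1. But 1 < 3, so no value of s works.

Unsatisfiable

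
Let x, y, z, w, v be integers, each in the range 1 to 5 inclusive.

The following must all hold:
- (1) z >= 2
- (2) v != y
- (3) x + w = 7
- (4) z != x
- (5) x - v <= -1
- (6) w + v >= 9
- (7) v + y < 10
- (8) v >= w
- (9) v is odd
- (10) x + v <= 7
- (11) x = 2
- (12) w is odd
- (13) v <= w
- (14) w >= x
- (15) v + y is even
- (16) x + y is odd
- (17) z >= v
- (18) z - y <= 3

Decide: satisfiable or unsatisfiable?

Satisfiable

The assignment x = 2, y = 3, z = 5, w = 5, v = 5 works:
  constraint 3 holds since x + w = 7.
  constraint 5 holds since x - v = -3.
The rest check out directly.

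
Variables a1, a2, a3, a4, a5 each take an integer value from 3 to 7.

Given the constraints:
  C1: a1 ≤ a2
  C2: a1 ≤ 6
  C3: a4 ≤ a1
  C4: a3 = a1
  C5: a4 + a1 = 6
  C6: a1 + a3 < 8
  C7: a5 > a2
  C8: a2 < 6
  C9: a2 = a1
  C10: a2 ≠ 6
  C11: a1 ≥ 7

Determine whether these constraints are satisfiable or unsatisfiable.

From constraints 1 and 11: a2 ≥ a1 and a1 ≥ 7, so a2 ≥ 7. From constraint 8: a2 ≤ 5. But 5 < 7, so no value of a2 works.

Unsatisfiable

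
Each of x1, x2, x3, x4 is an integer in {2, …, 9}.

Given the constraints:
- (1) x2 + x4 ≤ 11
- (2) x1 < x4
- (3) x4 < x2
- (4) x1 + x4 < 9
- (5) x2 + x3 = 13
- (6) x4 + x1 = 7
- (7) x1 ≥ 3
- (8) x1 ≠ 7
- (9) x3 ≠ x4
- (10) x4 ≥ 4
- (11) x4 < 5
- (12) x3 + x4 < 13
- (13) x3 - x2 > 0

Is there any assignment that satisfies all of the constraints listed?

The assignment x1 = 3, x2 = 6, x3 = 7, x4 = 4 works:
  constraint 1 holds since x2 + x4 = 10.
  constraint 4 holds since x1 + x4 = 7.
The rest check out directly.

Satisfiable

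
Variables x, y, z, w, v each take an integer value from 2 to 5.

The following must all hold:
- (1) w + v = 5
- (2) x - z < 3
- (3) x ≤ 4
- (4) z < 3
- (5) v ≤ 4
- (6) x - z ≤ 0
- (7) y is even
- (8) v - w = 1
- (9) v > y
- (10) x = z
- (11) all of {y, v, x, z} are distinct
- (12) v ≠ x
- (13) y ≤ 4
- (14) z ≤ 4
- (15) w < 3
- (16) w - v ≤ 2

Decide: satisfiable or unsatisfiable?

Unsatisfiable

Constraints 3, 5, 13, and 14 confine each of y, v, x, z to the 3 values {2, …, 4} (the domain already gives each ≥ 2).
Constraint 11 requires all 4 of them to be distinct, but only 3 values are available — impossible by the pigeonhole principle.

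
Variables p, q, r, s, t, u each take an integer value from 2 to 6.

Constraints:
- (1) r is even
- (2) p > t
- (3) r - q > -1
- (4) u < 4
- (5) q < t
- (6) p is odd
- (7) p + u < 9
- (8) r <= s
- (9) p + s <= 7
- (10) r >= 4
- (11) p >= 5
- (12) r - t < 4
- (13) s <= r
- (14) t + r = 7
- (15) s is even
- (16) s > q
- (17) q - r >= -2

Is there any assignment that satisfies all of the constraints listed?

From constraint 11: p ≥ 5. From constraints 8 and 10: s ≥ r ≥ 4. Hence p + s ≥ 9. But constraint 9 requires p + s ≤ 7, and 7 < 9. Contradiction.

Unsatisfiable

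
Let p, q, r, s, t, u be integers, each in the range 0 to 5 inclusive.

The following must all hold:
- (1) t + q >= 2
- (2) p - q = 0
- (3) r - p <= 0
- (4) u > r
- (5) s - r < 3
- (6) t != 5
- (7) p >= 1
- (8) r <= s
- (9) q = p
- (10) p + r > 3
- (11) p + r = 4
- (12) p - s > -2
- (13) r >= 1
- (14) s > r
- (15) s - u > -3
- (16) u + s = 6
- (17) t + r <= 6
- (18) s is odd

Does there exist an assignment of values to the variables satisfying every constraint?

Satisfiable

Try p = 2, q = 2, r = 2, s = 3, t = 2, u = 3.
Check constraint 1: t + q = 4; constraint 2: p - q = 0. The remaining constraints are straightforward to verify.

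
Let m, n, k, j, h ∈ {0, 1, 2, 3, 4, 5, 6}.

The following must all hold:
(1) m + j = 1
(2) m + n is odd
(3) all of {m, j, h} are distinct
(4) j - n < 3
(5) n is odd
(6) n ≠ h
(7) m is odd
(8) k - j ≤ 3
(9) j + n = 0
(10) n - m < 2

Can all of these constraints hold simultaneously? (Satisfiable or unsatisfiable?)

Unsatisfiable

Constraint 7 makes m odd and constraint 5 makes n odd, so m + n must be even. Constraint 2 says m + n is odd — contradiction.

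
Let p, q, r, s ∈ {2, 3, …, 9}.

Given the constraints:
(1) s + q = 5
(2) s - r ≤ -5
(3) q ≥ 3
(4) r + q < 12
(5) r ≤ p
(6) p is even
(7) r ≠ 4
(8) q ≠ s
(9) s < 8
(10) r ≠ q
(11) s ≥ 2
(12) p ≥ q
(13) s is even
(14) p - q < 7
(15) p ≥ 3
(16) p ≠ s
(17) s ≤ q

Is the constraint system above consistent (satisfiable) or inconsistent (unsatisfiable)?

One satisfying assignment is p = 8, q = 3, r = 8, s = 2.
For the less obvious constraints — constraint 1: s + q = 5; constraint 2: s - r = -6 — and the others hold by inspection.

Satisfiable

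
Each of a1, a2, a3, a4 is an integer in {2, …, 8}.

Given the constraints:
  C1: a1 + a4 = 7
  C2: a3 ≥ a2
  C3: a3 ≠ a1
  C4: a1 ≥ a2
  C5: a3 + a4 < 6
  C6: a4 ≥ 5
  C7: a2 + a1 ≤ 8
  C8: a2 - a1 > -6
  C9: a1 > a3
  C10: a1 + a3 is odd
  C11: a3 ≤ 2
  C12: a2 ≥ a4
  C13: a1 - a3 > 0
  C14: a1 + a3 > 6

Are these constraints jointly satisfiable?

From constraints 6 and 12: a2 ≥ a4 and a4 ≥ 5, so a2 ≥ 5. From constraints 2 and 11: a2 ≤ a3 and a3 ≤ 2, so a2 ≤ 2. But 2 < 5, so no value of a2 works.

Unsatisfiable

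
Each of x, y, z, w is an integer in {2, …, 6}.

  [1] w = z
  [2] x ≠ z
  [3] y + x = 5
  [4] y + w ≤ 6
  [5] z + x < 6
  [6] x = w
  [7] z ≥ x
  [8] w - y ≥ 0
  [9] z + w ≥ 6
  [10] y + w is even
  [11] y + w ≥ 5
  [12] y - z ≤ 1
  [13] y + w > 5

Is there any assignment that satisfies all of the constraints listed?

Unsatisfiable

From constraints 1 and 6, x = w = z, so x = z. But constraint 2 says x ≠ z. Contradiction.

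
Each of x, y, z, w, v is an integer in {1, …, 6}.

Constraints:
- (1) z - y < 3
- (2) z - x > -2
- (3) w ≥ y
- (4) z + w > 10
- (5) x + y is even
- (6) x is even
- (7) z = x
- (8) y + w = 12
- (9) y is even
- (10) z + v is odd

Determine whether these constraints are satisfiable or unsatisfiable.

Satisfiable

Take x = 6, y = 6, z = 6, w = 6, v = 3. Then constraint 1: z - y = 0; constraint 2: z - x = 0, and every other listed constraint is also met.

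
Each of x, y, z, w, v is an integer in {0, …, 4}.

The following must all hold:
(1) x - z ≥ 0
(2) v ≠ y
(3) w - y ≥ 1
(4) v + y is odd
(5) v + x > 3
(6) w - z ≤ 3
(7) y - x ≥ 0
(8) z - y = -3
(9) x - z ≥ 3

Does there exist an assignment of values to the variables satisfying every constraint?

Unsatisfiable

Constraints 3, 6, 7, and 9 give z − w ≥ -3, w − y ≥ 1, y − x ≥ 0, x − z ≥ 3.
Adding all 4 inequalities: the left sides telescope to 0, and the right sides sum to (-3) + 1 + 0 + 3 = 1. So 0 ≥ 1, which is false.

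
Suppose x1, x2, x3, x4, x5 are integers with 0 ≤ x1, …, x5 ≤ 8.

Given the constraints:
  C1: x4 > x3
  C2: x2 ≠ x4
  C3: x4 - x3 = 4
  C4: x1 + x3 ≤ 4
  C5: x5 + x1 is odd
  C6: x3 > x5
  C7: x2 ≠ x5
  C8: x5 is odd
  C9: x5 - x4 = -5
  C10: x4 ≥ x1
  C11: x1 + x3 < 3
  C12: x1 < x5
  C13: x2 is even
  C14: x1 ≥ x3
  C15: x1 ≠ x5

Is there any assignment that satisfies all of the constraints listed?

Unsatisfiable

Constraints 6, 12, and 14 give x1 < x5, x5 < x3, x3 ≤ x1. Chaining: x1 < x5 < x3 ≤ x1, which forces x1 < x1 — impossible.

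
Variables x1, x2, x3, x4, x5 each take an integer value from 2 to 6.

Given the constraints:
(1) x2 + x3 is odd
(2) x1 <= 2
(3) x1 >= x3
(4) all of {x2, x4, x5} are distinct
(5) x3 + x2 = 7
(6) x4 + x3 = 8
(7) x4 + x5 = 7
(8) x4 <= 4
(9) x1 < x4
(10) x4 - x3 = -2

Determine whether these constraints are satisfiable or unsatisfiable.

Unsatisfiable

From constraint 8: x4 ≤ 4. From constraints 2 and 3: x3 ≤ x1 ≤ 2. Hence x4 + x3 ≤ 6. But constraint 6 requires x4 + x3 = 8, and 8 > 6. Contradiction.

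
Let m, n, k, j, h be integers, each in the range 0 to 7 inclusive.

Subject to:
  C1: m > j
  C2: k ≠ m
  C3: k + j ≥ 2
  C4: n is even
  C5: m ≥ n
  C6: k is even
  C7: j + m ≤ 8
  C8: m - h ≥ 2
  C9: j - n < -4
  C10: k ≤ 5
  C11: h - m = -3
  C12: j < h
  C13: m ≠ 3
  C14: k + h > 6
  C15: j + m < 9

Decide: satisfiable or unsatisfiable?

One satisfying assignment is m = 6, n = 6, k = 4, j = 0, h = 3.
For the less obvious constraints — constraint 3: k + j = 4; constraint 7: j + m = 6; constraint 8: m - h = 3 — and the others hold by inspection.

Satisfiable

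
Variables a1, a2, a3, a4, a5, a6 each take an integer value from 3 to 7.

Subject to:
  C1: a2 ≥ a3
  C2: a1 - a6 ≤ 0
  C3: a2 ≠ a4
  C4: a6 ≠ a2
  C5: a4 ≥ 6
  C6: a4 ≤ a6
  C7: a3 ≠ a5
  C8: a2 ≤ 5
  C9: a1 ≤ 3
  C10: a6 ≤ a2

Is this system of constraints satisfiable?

From constraints 5 and 6: a6 ≥ a4 and a4 ≥ 6, so a6 ≥ 6. From constraints 8 and 10: a6 ≤ a2 and a2 ≤ 5, so a6 ≤ 5. But 5 < 6, so no value of a6 works.

Unsatisfiable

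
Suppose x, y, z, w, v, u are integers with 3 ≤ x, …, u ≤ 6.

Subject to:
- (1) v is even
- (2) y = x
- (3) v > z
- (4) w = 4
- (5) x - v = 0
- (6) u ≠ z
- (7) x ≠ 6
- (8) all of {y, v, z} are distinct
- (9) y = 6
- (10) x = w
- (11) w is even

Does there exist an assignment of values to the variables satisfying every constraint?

Constraint 9 fixes y = 6 and constraint 4 fixes w = 4. Constraints 2 and 10 give y = x = w, so y = w. But 6 ≠ 4 — contradiction.

Unsatisfiable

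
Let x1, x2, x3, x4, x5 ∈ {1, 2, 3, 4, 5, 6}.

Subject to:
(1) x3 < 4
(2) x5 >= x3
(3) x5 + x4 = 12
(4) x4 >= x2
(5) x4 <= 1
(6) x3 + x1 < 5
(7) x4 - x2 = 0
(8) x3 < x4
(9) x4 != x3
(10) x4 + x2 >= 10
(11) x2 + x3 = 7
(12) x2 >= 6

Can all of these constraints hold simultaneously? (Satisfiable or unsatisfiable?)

From constraint 12: x2 ≥ 6. From constraints 4 and 5: x2 ≤ x4 and x4 ≤ 1, so x2 ≤ 1. But 1 < 6, so no value of x2 works.

Unsatisfiable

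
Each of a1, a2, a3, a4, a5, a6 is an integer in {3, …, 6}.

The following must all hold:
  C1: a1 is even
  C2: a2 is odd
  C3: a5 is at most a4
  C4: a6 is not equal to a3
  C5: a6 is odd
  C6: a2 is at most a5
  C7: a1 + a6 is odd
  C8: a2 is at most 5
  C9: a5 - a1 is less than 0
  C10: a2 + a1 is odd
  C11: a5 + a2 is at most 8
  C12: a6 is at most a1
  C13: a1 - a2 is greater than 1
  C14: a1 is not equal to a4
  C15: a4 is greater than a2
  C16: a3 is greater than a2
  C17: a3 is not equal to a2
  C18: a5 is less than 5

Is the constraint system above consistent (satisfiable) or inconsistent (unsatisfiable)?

Try a1 = 6, a2 = 3, a3 = 4, a4 = 4, a5 = 3, a6 = 5.
Check constraint 9: a5 - a1 = -3; constraint 11: a5 + a2 = 6; constraint 13: a1 - a2 = 3. The remaining constraints are straightforward to verify.

Satisfiable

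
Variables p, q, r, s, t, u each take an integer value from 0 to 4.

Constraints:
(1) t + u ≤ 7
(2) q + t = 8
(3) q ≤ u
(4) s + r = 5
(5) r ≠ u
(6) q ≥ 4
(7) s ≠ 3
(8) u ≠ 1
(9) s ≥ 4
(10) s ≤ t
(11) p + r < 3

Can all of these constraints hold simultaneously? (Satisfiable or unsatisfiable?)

Unsatisfiable

From constraints 9 and 10: t ≥ s ≥ 4. From constraints 3 and 6: u ≥ q ≥ 4. Hence t + u ≥ 8. But constraint 1 requires t + u ≤ 7, and 7 < 8. Contradiction.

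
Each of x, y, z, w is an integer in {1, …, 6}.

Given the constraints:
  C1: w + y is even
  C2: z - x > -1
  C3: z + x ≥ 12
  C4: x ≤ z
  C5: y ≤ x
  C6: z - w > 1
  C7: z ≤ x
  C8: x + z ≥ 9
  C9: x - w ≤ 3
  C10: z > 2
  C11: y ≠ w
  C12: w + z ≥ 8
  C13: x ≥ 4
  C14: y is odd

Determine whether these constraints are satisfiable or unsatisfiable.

Satisfiable

Take x = 6, y = 5, z = 6, w = 3. Then constraint 2: z - x = 0; constraint 3: z + x = 12; constraint 6: z - w = 3, and every other listed constraint is also met.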